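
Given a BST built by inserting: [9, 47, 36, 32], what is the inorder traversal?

Tree insertion order: [9, 47, 36, 32]
Tree (level-order array): [9, None, 47, 36, None, 32]
Inorder traversal: [9, 32, 36, 47]


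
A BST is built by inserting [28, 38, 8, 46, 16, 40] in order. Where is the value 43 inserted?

Starting tree (level order): [28, 8, 38, None, 16, None, 46, None, None, 40]
Insertion path: 28 -> 38 -> 46 -> 40
Result: insert 43 as right child of 40
Final tree (level order): [28, 8, 38, None, 16, None, 46, None, None, 40, None, None, 43]


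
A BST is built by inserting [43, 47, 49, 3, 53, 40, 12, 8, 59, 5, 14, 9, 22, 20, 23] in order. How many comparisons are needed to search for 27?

Search path for 27: 43 -> 3 -> 40 -> 12 -> 14 -> 22 -> 23
Found: False
Comparisons: 7


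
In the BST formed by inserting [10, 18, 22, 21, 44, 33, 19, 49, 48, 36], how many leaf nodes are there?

Tree built from: [10, 18, 22, 21, 44, 33, 19, 49, 48, 36]
Tree (level-order array): [10, None, 18, None, 22, 21, 44, 19, None, 33, 49, None, None, None, 36, 48]
Rule: A leaf has 0 children.
Per-node child counts:
  node 10: 1 child(ren)
  node 18: 1 child(ren)
  node 22: 2 child(ren)
  node 21: 1 child(ren)
  node 19: 0 child(ren)
  node 44: 2 child(ren)
  node 33: 1 child(ren)
  node 36: 0 child(ren)
  node 49: 1 child(ren)
  node 48: 0 child(ren)
Matching nodes: [19, 36, 48]
Count of leaf nodes: 3


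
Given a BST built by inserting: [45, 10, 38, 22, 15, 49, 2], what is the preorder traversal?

Tree insertion order: [45, 10, 38, 22, 15, 49, 2]
Tree (level-order array): [45, 10, 49, 2, 38, None, None, None, None, 22, None, 15]
Preorder traversal: [45, 10, 2, 38, 22, 15, 49]


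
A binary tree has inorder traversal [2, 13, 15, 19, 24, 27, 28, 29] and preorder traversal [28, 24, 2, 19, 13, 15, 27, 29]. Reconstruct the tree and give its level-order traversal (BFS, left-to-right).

Inorder:  [2, 13, 15, 19, 24, 27, 28, 29]
Preorder: [28, 24, 2, 19, 13, 15, 27, 29]
Algorithm: preorder visits root first, so consume preorder in order;
for each root, split the current inorder slice at that value into
left-subtree inorder and right-subtree inorder, then recurse.
Recursive splits:
  root=28; inorder splits into left=[2, 13, 15, 19, 24, 27], right=[29]
  root=24; inorder splits into left=[2, 13, 15, 19], right=[27]
  root=2; inorder splits into left=[], right=[13, 15, 19]
  root=19; inorder splits into left=[13, 15], right=[]
  root=13; inorder splits into left=[], right=[15]
  root=15; inorder splits into left=[], right=[]
  root=27; inorder splits into left=[], right=[]
  root=29; inorder splits into left=[], right=[]
Reconstructed level-order: [28, 24, 29, 2, 27, 19, 13, 15]


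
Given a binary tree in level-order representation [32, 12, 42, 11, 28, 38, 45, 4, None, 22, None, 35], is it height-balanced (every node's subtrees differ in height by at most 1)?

Tree (level-order array): [32, 12, 42, 11, 28, 38, 45, 4, None, 22, None, 35]
Definition: a tree is height-balanced if, at every node, |h(left) - h(right)| <= 1 (empty subtree has height -1).
Bottom-up per-node check:
  node 4: h_left=-1, h_right=-1, diff=0 [OK], height=0
  node 11: h_left=0, h_right=-1, diff=1 [OK], height=1
  node 22: h_left=-1, h_right=-1, diff=0 [OK], height=0
  node 28: h_left=0, h_right=-1, diff=1 [OK], height=1
  node 12: h_left=1, h_right=1, diff=0 [OK], height=2
  node 35: h_left=-1, h_right=-1, diff=0 [OK], height=0
  node 38: h_left=0, h_right=-1, diff=1 [OK], height=1
  node 45: h_left=-1, h_right=-1, diff=0 [OK], height=0
  node 42: h_left=1, h_right=0, diff=1 [OK], height=2
  node 32: h_left=2, h_right=2, diff=0 [OK], height=3
All nodes satisfy the balance condition.
Result: Balanced


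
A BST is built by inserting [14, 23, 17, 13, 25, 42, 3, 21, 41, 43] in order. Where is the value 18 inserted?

Starting tree (level order): [14, 13, 23, 3, None, 17, 25, None, None, None, 21, None, 42, None, None, 41, 43]
Insertion path: 14 -> 23 -> 17 -> 21
Result: insert 18 as left child of 21
Final tree (level order): [14, 13, 23, 3, None, 17, 25, None, None, None, 21, None, 42, 18, None, 41, 43]


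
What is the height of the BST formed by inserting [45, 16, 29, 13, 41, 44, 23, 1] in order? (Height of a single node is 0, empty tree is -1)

Insertion order: [45, 16, 29, 13, 41, 44, 23, 1]
Tree (level-order array): [45, 16, None, 13, 29, 1, None, 23, 41, None, None, None, None, None, 44]
Compute height bottom-up (empty subtree = -1):
  height(1) = 1 + max(-1, -1) = 0
  height(13) = 1 + max(0, -1) = 1
  height(23) = 1 + max(-1, -1) = 0
  height(44) = 1 + max(-1, -1) = 0
  height(41) = 1 + max(-1, 0) = 1
  height(29) = 1 + max(0, 1) = 2
  height(16) = 1 + max(1, 2) = 3
  height(45) = 1 + max(3, -1) = 4
Height = 4


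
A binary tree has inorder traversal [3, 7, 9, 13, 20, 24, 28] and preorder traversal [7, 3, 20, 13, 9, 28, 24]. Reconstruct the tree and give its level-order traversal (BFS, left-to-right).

Inorder:  [3, 7, 9, 13, 20, 24, 28]
Preorder: [7, 3, 20, 13, 9, 28, 24]
Algorithm: preorder visits root first, so consume preorder in order;
for each root, split the current inorder slice at that value into
left-subtree inorder and right-subtree inorder, then recurse.
Recursive splits:
  root=7; inorder splits into left=[3], right=[9, 13, 20, 24, 28]
  root=3; inorder splits into left=[], right=[]
  root=20; inorder splits into left=[9, 13], right=[24, 28]
  root=13; inorder splits into left=[9], right=[]
  root=9; inorder splits into left=[], right=[]
  root=28; inorder splits into left=[24], right=[]
  root=24; inorder splits into left=[], right=[]
Reconstructed level-order: [7, 3, 20, 13, 28, 9, 24]


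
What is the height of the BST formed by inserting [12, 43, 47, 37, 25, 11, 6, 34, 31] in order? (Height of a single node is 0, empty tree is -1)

Insertion order: [12, 43, 47, 37, 25, 11, 6, 34, 31]
Tree (level-order array): [12, 11, 43, 6, None, 37, 47, None, None, 25, None, None, None, None, 34, 31]
Compute height bottom-up (empty subtree = -1):
  height(6) = 1 + max(-1, -1) = 0
  height(11) = 1 + max(0, -1) = 1
  height(31) = 1 + max(-1, -1) = 0
  height(34) = 1 + max(0, -1) = 1
  height(25) = 1 + max(-1, 1) = 2
  height(37) = 1 + max(2, -1) = 3
  height(47) = 1 + max(-1, -1) = 0
  height(43) = 1 + max(3, 0) = 4
  height(12) = 1 + max(1, 4) = 5
Height = 5


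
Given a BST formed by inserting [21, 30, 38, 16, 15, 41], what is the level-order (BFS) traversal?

Tree insertion order: [21, 30, 38, 16, 15, 41]
Tree (level-order array): [21, 16, 30, 15, None, None, 38, None, None, None, 41]
BFS from the root, enqueuing left then right child of each popped node:
  queue [21] -> pop 21, enqueue [16, 30], visited so far: [21]
  queue [16, 30] -> pop 16, enqueue [15], visited so far: [21, 16]
  queue [30, 15] -> pop 30, enqueue [38], visited so far: [21, 16, 30]
  queue [15, 38] -> pop 15, enqueue [none], visited so far: [21, 16, 30, 15]
  queue [38] -> pop 38, enqueue [41], visited so far: [21, 16, 30, 15, 38]
  queue [41] -> pop 41, enqueue [none], visited so far: [21, 16, 30, 15, 38, 41]
Result: [21, 16, 30, 15, 38, 41]


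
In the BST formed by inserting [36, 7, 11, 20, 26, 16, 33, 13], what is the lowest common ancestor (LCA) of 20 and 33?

Tree insertion order: [36, 7, 11, 20, 26, 16, 33, 13]
Tree (level-order array): [36, 7, None, None, 11, None, 20, 16, 26, 13, None, None, 33]
In a BST, the LCA of p=20, q=33 is the first node v on the
root-to-leaf path with p <= v <= q (go left if both < v, right if both > v).
Walk from root:
  at 36: both 20 and 33 < 36, go left
  at 7: both 20 and 33 > 7, go right
  at 11: both 20 and 33 > 11, go right
  at 20: 20 <= 20 <= 33, this is the LCA
LCA = 20


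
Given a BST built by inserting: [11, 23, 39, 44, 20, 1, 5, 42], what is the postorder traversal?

Tree insertion order: [11, 23, 39, 44, 20, 1, 5, 42]
Tree (level-order array): [11, 1, 23, None, 5, 20, 39, None, None, None, None, None, 44, 42]
Postorder traversal: [5, 1, 20, 42, 44, 39, 23, 11]


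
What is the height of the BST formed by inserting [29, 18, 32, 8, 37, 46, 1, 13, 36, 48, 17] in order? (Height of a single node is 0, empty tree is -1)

Insertion order: [29, 18, 32, 8, 37, 46, 1, 13, 36, 48, 17]
Tree (level-order array): [29, 18, 32, 8, None, None, 37, 1, 13, 36, 46, None, None, None, 17, None, None, None, 48]
Compute height bottom-up (empty subtree = -1):
  height(1) = 1 + max(-1, -1) = 0
  height(17) = 1 + max(-1, -1) = 0
  height(13) = 1 + max(-1, 0) = 1
  height(8) = 1 + max(0, 1) = 2
  height(18) = 1 + max(2, -1) = 3
  height(36) = 1 + max(-1, -1) = 0
  height(48) = 1 + max(-1, -1) = 0
  height(46) = 1 + max(-1, 0) = 1
  height(37) = 1 + max(0, 1) = 2
  height(32) = 1 + max(-1, 2) = 3
  height(29) = 1 + max(3, 3) = 4
Height = 4


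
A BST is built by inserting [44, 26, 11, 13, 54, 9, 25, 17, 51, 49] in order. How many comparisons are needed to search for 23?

Search path for 23: 44 -> 26 -> 11 -> 13 -> 25 -> 17
Found: False
Comparisons: 6


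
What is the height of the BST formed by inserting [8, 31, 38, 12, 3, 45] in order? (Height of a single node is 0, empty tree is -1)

Insertion order: [8, 31, 38, 12, 3, 45]
Tree (level-order array): [8, 3, 31, None, None, 12, 38, None, None, None, 45]
Compute height bottom-up (empty subtree = -1):
  height(3) = 1 + max(-1, -1) = 0
  height(12) = 1 + max(-1, -1) = 0
  height(45) = 1 + max(-1, -1) = 0
  height(38) = 1 + max(-1, 0) = 1
  height(31) = 1 + max(0, 1) = 2
  height(8) = 1 + max(0, 2) = 3
Height = 3


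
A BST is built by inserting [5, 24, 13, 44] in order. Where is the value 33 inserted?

Starting tree (level order): [5, None, 24, 13, 44]
Insertion path: 5 -> 24 -> 44
Result: insert 33 as left child of 44
Final tree (level order): [5, None, 24, 13, 44, None, None, 33]


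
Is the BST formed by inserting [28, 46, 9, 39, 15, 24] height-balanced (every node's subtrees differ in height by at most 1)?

Tree (level-order array): [28, 9, 46, None, 15, 39, None, None, 24]
Definition: a tree is height-balanced if, at every node, |h(left) - h(right)| <= 1 (empty subtree has height -1).
Bottom-up per-node check:
  node 24: h_left=-1, h_right=-1, diff=0 [OK], height=0
  node 15: h_left=-1, h_right=0, diff=1 [OK], height=1
  node 9: h_left=-1, h_right=1, diff=2 [FAIL (|-1-1|=2 > 1)], height=2
  node 39: h_left=-1, h_right=-1, diff=0 [OK], height=0
  node 46: h_left=0, h_right=-1, diff=1 [OK], height=1
  node 28: h_left=2, h_right=1, diff=1 [OK], height=3
Node 9 violates the condition: |-1 - 1| = 2 > 1.
Result: Not balanced


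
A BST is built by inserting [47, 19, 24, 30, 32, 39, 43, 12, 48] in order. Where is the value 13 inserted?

Starting tree (level order): [47, 19, 48, 12, 24, None, None, None, None, None, 30, None, 32, None, 39, None, 43]
Insertion path: 47 -> 19 -> 12
Result: insert 13 as right child of 12
Final tree (level order): [47, 19, 48, 12, 24, None, None, None, 13, None, 30, None, None, None, 32, None, 39, None, 43]


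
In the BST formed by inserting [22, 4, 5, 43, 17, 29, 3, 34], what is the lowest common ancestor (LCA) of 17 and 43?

Tree insertion order: [22, 4, 5, 43, 17, 29, 3, 34]
Tree (level-order array): [22, 4, 43, 3, 5, 29, None, None, None, None, 17, None, 34]
In a BST, the LCA of p=17, q=43 is the first node v on the
root-to-leaf path with p <= v <= q (go left if both < v, right if both > v).
Walk from root:
  at 22: 17 <= 22 <= 43, this is the LCA
LCA = 22


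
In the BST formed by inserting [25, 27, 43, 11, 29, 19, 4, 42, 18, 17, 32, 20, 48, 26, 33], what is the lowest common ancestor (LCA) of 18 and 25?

Tree insertion order: [25, 27, 43, 11, 29, 19, 4, 42, 18, 17, 32, 20, 48, 26, 33]
Tree (level-order array): [25, 11, 27, 4, 19, 26, 43, None, None, 18, 20, None, None, 29, 48, 17, None, None, None, None, 42, None, None, None, None, 32, None, None, 33]
In a BST, the LCA of p=18, q=25 is the first node v on the
root-to-leaf path with p <= v <= q (go left if both < v, right if both > v).
Walk from root:
  at 25: 18 <= 25 <= 25, this is the LCA
LCA = 25


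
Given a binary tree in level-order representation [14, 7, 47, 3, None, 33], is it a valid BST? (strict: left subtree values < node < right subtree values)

Level-order array: [14, 7, 47, 3, None, 33]
Validate using subtree bounds (lo, hi): at each node, require lo < value < hi,
then recurse left with hi=value and right with lo=value.
Preorder trace (stopping at first violation):
  at node 14 with bounds (-inf, +inf): OK
  at node 7 with bounds (-inf, 14): OK
  at node 3 with bounds (-inf, 7): OK
  at node 47 with bounds (14, +inf): OK
  at node 33 with bounds (14, 47): OK
No violation found at any node.
Result: Valid BST


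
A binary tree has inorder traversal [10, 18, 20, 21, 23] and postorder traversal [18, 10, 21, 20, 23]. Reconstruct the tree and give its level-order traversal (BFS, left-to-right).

Inorder:   [10, 18, 20, 21, 23]
Postorder: [18, 10, 21, 20, 23]
Algorithm: postorder visits root last, so walk postorder right-to-left;
each value is the root of the current inorder slice — split it at that
value, recurse on the right subtree first, then the left.
Recursive splits:
  root=23; inorder splits into left=[10, 18, 20, 21], right=[]
  root=20; inorder splits into left=[10, 18], right=[21]
  root=21; inorder splits into left=[], right=[]
  root=10; inorder splits into left=[], right=[18]
  root=18; inorder splits into left=[], right=[]
Reconstructed level-order: [23, 20, 10, 21, 18]


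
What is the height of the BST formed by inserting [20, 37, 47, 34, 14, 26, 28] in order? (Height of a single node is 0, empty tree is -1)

Insertion order: [20, 37, 47, 34, 14, 26, 28]
Tree (level-order array): [20, 14, 37, None, None, 34, 47, 26, None, None, None, None, 28]
Compute height bottom-up (empty subtree = -1):
  height(14) = 1 + max(-1, -1) = 0
  height(28) = 1 + max(-1, -1) = 0
  height(26) = 1 + max(-1, 0) = 1
  height(34) = 1 + max(1, -1) = 2
  height(47) = 1 + max(-1, -1) = 0
  height(37) = 1 + max(2, 0) = 3
  height(20) = 1 + max(0, 3) = 4
Height = 4


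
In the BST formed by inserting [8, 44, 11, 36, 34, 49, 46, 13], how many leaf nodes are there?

Tree built from: [8, 44, 11, 36, 34, 49, 46, 13]
Tree (level-order array): [8, None, 44, 11, 49, None, 36, 46, None, 34, None, None, None, 13]
Rule: A leaf has 0 children.
Per-node child counts:
  node 8: 1 child(ren)
  node 44: 2 child(ren)
  node 11: 1 child(ren)
  node 36: 1 child(ren)
  node 34: 1 child(ren)
  node 13: 0 child(ren)
  node 49: 1 child(ren)
  node 46: 0 child(ren)
Matching nodes: [13, 46]
Count of leaf nodes: 2


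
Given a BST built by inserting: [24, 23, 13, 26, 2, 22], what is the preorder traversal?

Tree insertion order: [24, 23, 13, 26, 2, 22]
Tree (level-order array): [24, 23, 26, 13, None, None, None, 2, 22]
Preorder traversal: [24, 23, 13, 2, 22, 26]


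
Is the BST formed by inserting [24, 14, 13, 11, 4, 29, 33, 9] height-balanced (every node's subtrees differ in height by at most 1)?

Tree (level-order array): [24, 14, 29, 13, None, None, 33, 11, None, None, None, 4, None, None, 9]
Definition: a tree is height-balanced if, at every node, |h(left) - h(right)| <= 1 (empty subtree has height -1).
Bottom-up per-node check:
  node 9: h_left=-1, h_right=-1, diff=0 [OK], height=0
  node 4: h_left=-1, h_right=0, diff=1 [OK], height=1
  node 11: h_left=1, h_right=-1, diff=2 [FAIL (|1--1|=2 > 1)], height=2
  node 13: h_left=2, h_right=-1, diff=3 [FAIL (|2--1|=3 > 1)], height=3
  node 14: h_left=3, h_right=-1, diff=4 [FAIL (|3--1|=4 > 1)], height=4
  node 33: h_left=-1, h_right=-1, diff=0 [OK], height=0
  node 29: h_left=-1, h_right=0, diff=1 [OK], height=1
  node 24: h_left=4, h_right=1, diff=3 [FAIL (|4-1|=3 > 1)], height=5
Node 11 violates the condition: |1 - -1| = 2 > 1.
Result: Not balanced


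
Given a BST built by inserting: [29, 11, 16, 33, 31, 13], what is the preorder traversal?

Tree insertion order: [29, 11, 16, 33, 31, 13]
Tree (level-order array): [29, 11, 33, None, 16, 31, None, 13]
Preorder traversal: [29, 11, 16, 13, 33, 31]


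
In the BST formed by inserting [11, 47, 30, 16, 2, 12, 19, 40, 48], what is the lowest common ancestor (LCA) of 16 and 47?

Tree insertion order: [11, 47, 30, 16, 2, 12, 19, 40, 48]
Tree (level-order array): [11, 2, 47, None, None, 30, 48, 16, 40, None, None, 12, 19]
In a BST, the LCA of p=16, q=47 is the first node v on the
root-to-leaf path with p <= v <= q (go left if both < v, right if both > v).
Walk from root:
  at 11: both 16 and 47 > 11, go right
  at 47: 16 <= 47 <= 47, this is the LCA
LCA = 47


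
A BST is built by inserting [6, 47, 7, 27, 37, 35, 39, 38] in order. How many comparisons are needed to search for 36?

Search path for 36: 6 -> 47 -> 7 -> 27 -> 37 -> 35
Found: False
Comparisons: 6


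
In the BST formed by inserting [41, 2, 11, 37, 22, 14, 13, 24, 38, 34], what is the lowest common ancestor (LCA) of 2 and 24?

Tree insertion order: [41, 2, 11, 37, 22, 14, 13, 24, 38, 34]
Tree (level-order array): [41, 2, None, None, 11, None, 37, 22, 38, 14, 24, None, None, 13, None, None, 34]
In a BST, the LCA of p=2, q=24 is the first node v on the
root-to-leaf path with p <= v <= q (go left if both < v, right if both > v).
Walk from root:
  at 41: both 2 and 24 < 41, go left
  at 2: 2 <= 2 <= 24, this is the LCA
LCA = 2


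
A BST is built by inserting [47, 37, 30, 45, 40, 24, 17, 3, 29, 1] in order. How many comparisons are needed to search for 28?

Search path for 28: 47 -> 37 -> 30 -> 24 -> 29
Found: False
Comparisons: 5


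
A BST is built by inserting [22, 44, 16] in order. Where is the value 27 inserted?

Starting tree (level order): [22, 16, 44]
Insertion path: 22 -> 44
Result: insert 27 as left child of 44
Final tree (level order): [22, 16, 44, None, None, 27]


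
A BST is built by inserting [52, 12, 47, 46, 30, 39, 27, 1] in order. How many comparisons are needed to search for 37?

Search path for 37: 52 -> 12 -> 47 -> 46 -> 30 -> 39
Found: False
Comparisons: 6


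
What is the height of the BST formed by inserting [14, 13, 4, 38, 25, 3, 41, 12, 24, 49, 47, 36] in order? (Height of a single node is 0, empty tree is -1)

Insertion order: [14, 13, 4, 38, 25, 3, 41, 12, 24, 49, 47, 36]
Tree (level-order array): [14, 13, 38, 4, None, 25, 41, 3, 12, 24, 36, None, 49, None, None, None, None, None, None, None, None, 47]
Compute height bottom-up (empty subtree = -1):
  height(3) = 1 + max(-1, -1) = 0
  height(12) = 1 + max(-1, -1) = 0
  height(4) = 1 + max(0, 0) = 1
  height(13) = 1 + max(1, -1) = 2
  height(24) = 1 + max(-1, -1) = 0
  height(36) = 1 + max(-1, -1) = 0
  height(25) = 1 + max(0, 0) = 1
  height(47) = 1 + max(-1, -1) = 0
  height(49) = 1 + max(0, -1) = 1
  height(41) = 1 + max(-1, 1) = 2
  height(38) = 1 + max(1, 2) = 3
  height(14) = 1 + max(2, 3) = 4
Height = 4


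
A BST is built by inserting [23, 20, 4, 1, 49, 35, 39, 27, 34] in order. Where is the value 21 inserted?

Starting tree (level order): [23, 20, 49, 4, None, 35, None, 1, None, 27, 39, None, None, None, 34]
Insertion path: 23 -> 20
Result: insert 21 as right child of 20
Final tree (level order): [23, 20, 49, 4, 21, 35, None, 1, None, None, None, 27, 39, None, None, None, 34]


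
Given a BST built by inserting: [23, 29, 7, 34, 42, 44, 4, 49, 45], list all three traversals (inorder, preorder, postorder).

Tree insertion order: [23, 29, 7, 34, 42, 44, 4, 49, 45]
Tree (level-order array): [23, 7, 29, 4, None, None, 34, None, None, None, 42, None, 44, None, 49, 45]
Inorder (L, root, R): [4, 7, 23, 29, 34, 42, 44, 45, 49]
Preorder (root, L, R): [23, 7, 4, 29, 34, 42, 44, 49, 45]
Postorder (L, R, root): [4, 7, 45, 49, 44, 42, 34, 29, 23]


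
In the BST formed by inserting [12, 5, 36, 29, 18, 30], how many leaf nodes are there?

Tree built from: [12, 5, 36, 29, 18, 30]
Tree (level-order array): [12, 5, 36, None, None, 29, None, 18, 30]
Rule: A leaf has 0 children.
Per-node child counts:
  node 12: 2 child(ren)
  node 5: 0 child(ren)
  node 36: 1 child(ren)
  node 29: 2 child(ren)
  node 18: 0 child(ren)
  node 30: 0 child(ren)
Matching nodes: [5, 18, 30]
Count of leaf nodes: 3


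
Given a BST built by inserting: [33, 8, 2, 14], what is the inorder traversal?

Tree insertion order: [33, 8, 2, 14]
Tree (level-order array): [33, 8, None, 2, 14]
Inorder traversal: [2, 8, 14, 33]


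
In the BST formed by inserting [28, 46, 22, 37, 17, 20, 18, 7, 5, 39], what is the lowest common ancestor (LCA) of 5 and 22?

Tree insertion order: [28, 46, 22, 37, 17, 20, 18, 7, 5, 39]
Tree (level-order array): [28, 22, 46, 17, None, 37, None, 7, 20, None, 39, 5, None, 18]
In a BST, the LCA of p=5, q=22 is the first node v on the
root-to-leaf path with p <= v <= q (go left if both < v, right if both > v).
Walk from root:
  at 28: both 5 and 22 < 28, go left
  at 22: 5 <= 22 <= 22, this is the LCA
LCA = 22


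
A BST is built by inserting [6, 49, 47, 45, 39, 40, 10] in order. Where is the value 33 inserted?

Starting tree (level order): [6, None, 49, 47, None, 45, None, 39, None, 10, 40]
Insertion path: 6 -> 49 -> 47 -> 45 -> 39 -> 10
Result: insert 33 as right child of 10
Final tree (level order): [6, None, 49, 47, None, 45, None, 39, None, 10, 40, None, 33]


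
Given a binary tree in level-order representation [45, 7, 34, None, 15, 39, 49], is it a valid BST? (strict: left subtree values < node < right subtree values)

Level-order array: [45, 7, 34, None, 15, 39, 49]
Validate using subtree bounds (lo, hi): at each node, require lo < value < hi,
then recurse left with hi=value and right with lo=value.
Preorder trace (stopping at first violation):
  at node 45 with bounds (-inf, +inf): OK
  at node 7 with bounds (-inf, 45): OK
  at node 15 with bounds (7, 45): OK
  at node 34 with bounds (45, +inf): VIOLATION
Node 34 violates its bound: not (45 < 34 < +inf).
Result: Not a valid BST


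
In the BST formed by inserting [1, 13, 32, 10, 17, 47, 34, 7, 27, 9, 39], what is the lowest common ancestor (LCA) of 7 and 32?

Tree insertion order: [1, 13, 32, 10, 17, 47, 34, 7, 27, 9, 39]
Tree (level-order array): [1, None, 13, 10, 32, 7, None, 17, 47, None, 9, None, 27, 34, None, None, None, None, None, None, 39]
In a BST, the LCA of p=7, q=32 is the first node v on the
root-to-leaf path with p <= v <= q (go left if both < v, right if both > v).
Walk from root:
  at 1: both 7 and 32 > 1, go right
  at 13: 7 <= 13 <= 32, this is the LCA
LCA = 13


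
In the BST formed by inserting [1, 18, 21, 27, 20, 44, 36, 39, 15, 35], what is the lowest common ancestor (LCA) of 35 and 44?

Tree insertion order: [1, 18, 21, 27, 20, 44, 36, 39, 15, 35]
Tree (level-order array): [1, None, 18, 15, 21, None, None, 20, 27, None, None, None, 44, 36, None, 35, 39]
In a BST, the LCA of p=35, q=44 is the first node v on the
root-to-leaf path with p <= v <= q (go left if both < v, right if both > v).
Walk from root:
  at 1: both 35 and 44 > 1, go right
  at 18: both 35 and 44 > 18, go right
  at 21: both 35 and 44 > 21, go right
  at 27: both 35 and 44 > 27, go right
  at 44: 35 <= 44 <= 44, this is the LCA
LCA = 44


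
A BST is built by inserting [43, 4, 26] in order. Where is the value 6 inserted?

Starting tree (level order): [43, 4, None, None, 26]
Insertion path: 43 -> 4 -> 26
Result: insert 6 as left child of 26
Final tree (level order): [43, 4, None, None, 26, 6]


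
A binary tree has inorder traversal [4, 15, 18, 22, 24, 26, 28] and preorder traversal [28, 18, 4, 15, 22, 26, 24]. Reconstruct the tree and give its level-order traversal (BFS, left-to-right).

Inorder:  [4, 15, 18, 22, 24, 26, 28]
Preorder: [28, 18, 4, 15, 22, 26, 24]
Algorithm: preorder visits root first, so consume preorder in order;
for each root, split the current inorder slice at that value into
left-subtree inorder and right-subtree inorder, then recurse.
Recursive splits:
  root=28; inorder splits into left=[4, 15, 18, 22, 24, 26], right=[]
  root=18; inorder splits into left=[4, 15], right=[22, 24, 26]
  root=4; inorder splits into left=[], right=[15]
  root=15; inorder splits into left=[], right=[]
  root=22; inorder splits into left=[], right=[24, 26]
  root=26; inorder splits into left=[24], right=[]
  root=24; inorder splits into left=[], right=[]
Reconstructed level-order: [28, 18, 4, 22, 15, 26, 24]


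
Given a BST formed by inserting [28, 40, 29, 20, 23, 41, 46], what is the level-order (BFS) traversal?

Tree insertion order: [28, 40, 29, 20, 23, 41, 46]
Tree (level-order array): [28, 20, 40, None, 23, 29, 41, None, None, None, None, None, 46]
BFS from the root, enqueuing left then right child of each popped node:
  queue [28] -> pop 28, enqueue [20, 40], visited so far: [28]
  queue [20, 40] -> pop 20, enqueue [23], visited so far: [28, 20]
  queue [40, 23] -> pop 40, enqueue [29, 41], visited so far: [28, 20, 40]
  queue [23, 29, 41] -> pop 23, enqueue [none], visited so far: [28, 20, 40, 23]
  queue [29, 41] -> pop 29, enqueue [none], visited so far: [28, 20, 40, 23, 29]
  queue [41] -> pop 41, enqueue [46], visited so far: [28, 20, 40, 23, 29, 41]
  queue [46] -> pop 46, enqueue [none], visited so far: [28, 20, 40, 23, 29, 41, 46]
Result: [28, 20, 40, 23, 29, 41, 46]


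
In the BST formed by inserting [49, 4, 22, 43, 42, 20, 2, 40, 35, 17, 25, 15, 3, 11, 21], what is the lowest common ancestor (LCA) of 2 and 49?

Tree insertion order: [49, 4, 22, 43, 42, 20, 2, 40, 35, 17, 25, 15, 3, 11, 21]
Tree (level-order array): [49, 4, None, 2, 22, None, 3, 20, 43, None, None, 17, 21, 42, None, 15, None, None, None, 40, None, 11, None, 35, None, None, None, 25]
In a BST, the LCA of p=2, q=49 is the first node v on the
root-to-leaf path with p <= v <= q (go left if both < v, right if both > v).
Walk from root:
  at 49: 2 <= 49 <= 49, this is the LCA
LCA = 49


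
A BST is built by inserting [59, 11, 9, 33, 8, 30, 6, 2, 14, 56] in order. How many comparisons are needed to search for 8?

Search path for 8: 59 -> 11 -> 9 -> 8
Found: True
Comparisons: 4


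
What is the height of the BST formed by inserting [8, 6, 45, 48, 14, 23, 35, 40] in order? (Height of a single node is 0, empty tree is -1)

Insertion order: [8, 6, 45, 48, 14, 23, 35, 40]
Tree (level-order array): [8, 6, 45, None, None, 14, 48, None, 23, None, None, None, 35, None, 40]
Compute height bottom-up (empty subtree = -1):
  height(6) = 1 + max(-1, -1) = 0
  height(40) = 1 + max(-1, -1) = 0
  height(35) = 1 + max(-1, 0) = 1
  height(23) = 1 + max(-1, 1) = 2
  height(14) = 1 + max(-1, 2) = 3
  height(48) = 1 + max(-1, -1) = 0
  height(45) = 1 + max(3, 0) = 4
  height(8) = 1 + max(0, 4) = 5
Height = 5


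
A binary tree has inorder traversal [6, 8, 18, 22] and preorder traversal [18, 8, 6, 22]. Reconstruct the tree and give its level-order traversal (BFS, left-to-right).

Inorder:  [6, 8, 18, 22]
Preorder: [18, 8, 6, 22]
Algorithm: preorder visits root first, so consume preorder in order;
for each root, split the current inorder slice at that value into
left-subtree inorder and right-subtree inorder, then recurse.
Recursive splits:
  root=18; inorder splits into left=[6, 8], right=[22]
  root=8; inorder splits into left=[6], right=[]
  root=6; inorder splits into left=[], right=[]
  root=22; inorder splits into left=[], right=[]
Reconstructed level-order: [18, 8, 22, 6]


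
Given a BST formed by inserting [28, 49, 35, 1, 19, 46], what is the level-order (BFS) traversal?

Tree insertion order: [28, 49, 35, 1, 19, 46]
Tree (level-order array): [28, 1, 49, None, 19, 35, None, None, None, None, 46]
BFS from the root, enqueuing left then right child of each popped node:
  queue [28] -> pop 28, enqueue [1, 49], visited so far: [28]
  queue [1, 49] -> pop 1, enqueue [19], visited so far: [28, 1]
  queue [49, 19] -> pop 49, enqueue [35], visited so far: [28, 1, 49]
  queue [19, 35] -> pop 19, enqueue [none], visited so far: [28, 1, 49, 19]
  queue [35] -> pop 35, enqueue [46], visited so far: [28, 1, 49, 19, 35]
  queue [46] -> pop 46, enqueue [none], visited so far: [28, 1, 49, 19, 35, 46]
Result: [28, 1, 49, 19, 35, 46]


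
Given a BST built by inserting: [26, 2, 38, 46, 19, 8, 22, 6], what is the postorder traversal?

Tree insertion order: [26, 2, 38, 46, 19, 8, 22, 6]
Tree (level-order array): [26, 2, 38, None, 19, None, 46, 8, 22, None, None, 6]
Postorder traversal: [6, 8, 22, 19, 2, 46, 38, 26]


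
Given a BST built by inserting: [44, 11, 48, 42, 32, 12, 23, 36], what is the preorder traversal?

Tree insertion order: [44, 11, 48, 42, 32, 12, 23, 36]
Tree (level-order array): [44, 11, 48, None, 42, None, None, 32, None, 12, 36, None, 23]
Preorder traversal: [44, 11, 42, 32, 12, 23, 36, 48]


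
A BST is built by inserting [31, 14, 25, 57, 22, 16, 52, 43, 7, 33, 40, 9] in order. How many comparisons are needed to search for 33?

Search path for 33: 31 -> 57 -> 52 -> 43 -> 33
Found: True
Comparisons: 5


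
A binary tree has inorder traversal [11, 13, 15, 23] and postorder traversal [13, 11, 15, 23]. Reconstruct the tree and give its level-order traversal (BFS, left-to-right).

Inorder:   [11, 13, 15, 23]
Postorder: [13, 11, 15, 23]
Algorithm: postorder visits root last, so walk postorder right-to-left;
each value is the root of the current inorder slice — split it at that
value, recurse on the right subtree first, then the left.
Recursive splits:
  root=23; inorder splits into left=[11, 13, 15], right=[]
  root=15; inorder splits into left=[11, 13], right=[]
  root=11; inorder splits into left=[], right=[13]
  root=13; inorder splits into left=[], right=[]
Reconstructed level-order: [23, 15, 11, 13]


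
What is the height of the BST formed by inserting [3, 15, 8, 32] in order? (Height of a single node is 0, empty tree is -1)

Insertion order: [3, 15, 8, 32]
Tree (level-order array): [3, None, 15, 8, 32]
Compute height bottom-up (empty subtree = -1):
  height(8) = 1 + max(-1, -1) = 0
  height(32) = 1 + max(-1, -1) = 0
  height(15) = 1 + max(0, 0) = 1
  height(3) = 1 + max(-1, 1) = 2
Height = 2


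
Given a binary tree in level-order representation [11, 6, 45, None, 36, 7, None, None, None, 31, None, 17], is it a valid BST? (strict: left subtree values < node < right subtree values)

Level-order array: [11, 6, 45, None, 36, 7, None, None, None, 31, None, 17]
Validate using subtree bounds (lo, hi): at each node, require lo < value < hi,
then recurse left with hi=value and right with lo=value.
Preorder trace (stopping at first violation):
  at node 11 with bounds (-inf, +inf): OK
  at node 6 with bounds (-inf, 11): OK
  at node 36 with bounds (6, 11): VIOLATION
Node 36 violates its bound: not (6 < 36 < 11).
Result: Not a valid BST


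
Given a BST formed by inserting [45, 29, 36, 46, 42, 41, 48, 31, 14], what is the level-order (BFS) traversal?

Tree insertion order: [45, 29, 36, 46, 42, 41, 48, 31, 14]
Tree (level-order array): [45, 29, 46, 14, 36, None, 48, None, None, 31, 42, None, None, None, None, 41]
BFS from the root, enqueuing left then right child of each popped node:
  queue [45] -> pop 45, enqueue [29, 46], visited so far: [45]
  queue [29, 46] -> pop 29, enqueue [14, 36], visited so far: [45, 29]
  queue [46, 14, 36] -> pop 46, enqueue [48], visited so far: [45, 29, 46]
  queue [14, 36, 48] -> pop 14, enqueue [none], visited so far: [45, 29, 46, 14]
  queue [36, 48] -> pop 36, enqueue [31, 42], visited so far: [45, 29, 46, 14, 36]
  queue [48, 31, 42] -> pop 48, enqueue [none], visited so far: [45, 29, 46, 14, 36, 48]
  queue [31, 42] -> pop 31, enqueue [none], visited so far: [45, 29, 46, 14, 36, 48, 31]
  queue [42] -> pop 42, enqueue [41], visited so far: [45, 29, 46, 14, 36, 48, 31, 42]
  queue [41] -> pop 41, enqueue [none], visited so far: [45, 29, 46, 14, 36, 48, 31, 42, 41]
Result: [45, 29, 46, 14, 36, 48, 31, 42, 41]


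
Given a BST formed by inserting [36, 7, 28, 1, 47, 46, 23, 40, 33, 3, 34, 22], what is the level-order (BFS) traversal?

Tree insertion order: [36, 7, 28, 1, 47, 46, 23, 40, 33, 3, 34, 22]
Tree (level-order array): [36, 7, 47, 1, 28, 46, None, None, 3, 23, 33, 40, None, None, None, 22, None, None, 34]
BFS from the root, enqueuing left then right child of each popped node:
  queue [36] -> pop 36, enqueue [7, 47], visited so far: [36]
  queue [7, 47] -> pop 7, enqueue [1, 28], visited so far: [36, 7]
  queue [47, 1, 28] -> pop 47, enqueue [46], visited so far: [36, 7, 47]
  queue [1, 28, 46] -> pop 1, enqueue [3], visited so far: [36, 7, 47, 1]
  queue [28, 46, 3] -> pop 28, enqueue [23, 33], visited so far: [36, 7, 47, 1, 28]
  queue [46, 3, 23, 33] -> pop 46, enqueue [40], visited so far: [36, 7, 47, 1, 28, 46]
  queue [3, 23, 33, 40] -> pop 3, enqueue [none], visited so far: [36, 7, 47, 1, 28, 46, 3]
  queue [23, 33, 40] -> pop 23, enqueue [22], visited so far: [36, 7, 47, 1, 28, 46, 3, 23]
  queue [33, 40, 22] -> pop 33, enqueue [34], visited so far: [36, 7, 47, 1, 28, 46, 3, 23, 33]
  queue [40, 22, 34] -> pop 40, enqueue [none], visited so far: [36, 7, 47, 1, 28, 46, 3, 23, 33, 40]
  queue [22, 34] -> pop 22, enqueue [none], visited so far: [36, 7, 47, 1, 28, 46, 3, 23, 33, 40, 22]
  queue [34] -> pop 34, enqueue [none], visited so far: [36, 7, 47, 1, 28, 46, 3, 23, 33, 40, 22, 34]
Result: [36, 7, 47, 1, 28, 46, 3, 23, 33, 40, 22, 34]


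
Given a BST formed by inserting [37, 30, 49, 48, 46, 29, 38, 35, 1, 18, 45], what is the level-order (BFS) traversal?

Tree insertion order: [37, 30, 49, 48, 46, 29, 38, 35, 1, 18, 45]
Tree (level-order array): [37, 30, 49, 29, 35, 48, None, 1, None, None, None, 46, None, None, 18, 38, None, None, None, None, 45]
BFS from the root, enqueuing left then right child of each popped node:
  queue [37] -> pop 37, enqueue [30, 49], visited so far: [37]
  queue [30, 49] -> pop 30, enqueue [29, 35], visited so far: [37, 30]
  queue [49, 29, 35] -> pop 49, enqueue [48], visited so far: [37, 30, 49]
  queue [29, 35, 48] -> pop 29, enqueue [1], visited so far: [37, 30, 49, 29]
  queue [35, 48, 1] -> pop 35, enqueue [none], visited so far: [37, 30, 49, 29, 35]
  queue [48, 1] -> pop 48, enqueue [46], visited so far: [37, 30, 49, 29, 35, 48]
  queue [1, 46] -> pop 1, enqueue [18], visited so far: [37, 30, 49, 29, 35, 48, 1]
  queue [46, 18] -> pop 46, enqueue [38], visited so far: [37, 30, 49, 29, 35, 48, 1, 46]
  queue [18, 38] -> pop 18, enqueue [none], visited so far: [37, 30, 49, 29, 35, 48, 1, 46, 18]
  queue [38] -> pop 38, enqueue [45], visited so far: [37, 30, 49, 29, 35, 48, 1, 46, 18, 38]
  queue [45] -> pop 45, enqueue [none], visited so far: [37, 30, 49, 29, 35, 48, 1, 46, 18, 38, 45]
Result: [37, 30, 49, 29, 35, 48, 1, 46, 18, 38, 45]


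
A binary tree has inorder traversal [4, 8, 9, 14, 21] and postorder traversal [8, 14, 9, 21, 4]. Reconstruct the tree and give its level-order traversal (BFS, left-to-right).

Inorder:   [4, 8, 9, 14, 21]
Postorder: [8, 14, 9, 21, 4]
Algorithm: postorder visits root last, so walk postorder right-to-left;
each value is the root of the current inorder slice — split it at that
value, recurse on the right subtree first, then the left.
Recursive splits:
  root=4; inorder splits into left=[], right=[8, 9, 14, 21]
  root=21; inorder splits into left=[8, 9, 14], right=[]
  root=9; inorder splits into left=[8], right=[14]
  root=14; inorder splits into left=[], right=[]
  root=8; inorder splits into left=[], right=[]
Reconstructed level-order: [4, 21, 9, 8, 14]


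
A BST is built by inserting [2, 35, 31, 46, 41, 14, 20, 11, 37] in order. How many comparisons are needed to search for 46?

Search path for 46: 2 -> 35 -> 46
Found: True
Comparisons: 3


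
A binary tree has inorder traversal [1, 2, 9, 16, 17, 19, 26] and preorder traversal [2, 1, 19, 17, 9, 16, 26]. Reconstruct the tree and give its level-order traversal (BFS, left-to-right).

Inorder:  [1, 2, 9, 16, 17, 19, 26]
Preorder: [2, 1, 19, 17, 9, 16, 26]
Algorithm: preorder visits root first, so consume preorder in order;
for each root, split the current inorder slice at that value into
left-subtree inorder and right-subtree inorder, then recurse.
Recursive splits:
  root=2; inorder splits into left=[1], right=[9, 16, 17, 19, 26]
  root=1; inorder splits into left=[], right=[]
  root=19; inorder splits into left=[9, 16, 17], right=[26]
  root=17; inorder splits into left=[9, 16], right=[]
  root=9; inorder splits into left=[], right=[16]
  root=16; inorder splits into left=[], right=[]
  root=26; inorder splits into left=[], right=[]
Reconstructed level-order: [2, 1, 19, 17, 26, 9, 16]


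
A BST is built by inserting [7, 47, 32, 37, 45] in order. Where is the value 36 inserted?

Starting tree (level order): [7, None, 47, 32, None, None, 37, None, 45]
Insertion path: 7 -> 47 -> 32 -> 37
Result: insert 36 as left child of 37
Final tree (level order): [7, None, 47, 32, None, None, 37, 36, 45]


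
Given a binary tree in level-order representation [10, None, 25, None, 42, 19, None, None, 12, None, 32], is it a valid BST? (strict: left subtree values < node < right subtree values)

Level-order array: [10, None, 25, None, 42, 19, None, None, 12, None, 32]
Validate using subtree bounds (lo, hi): at each node, require lo < value < hi,
then recurse left with hi=value and right with lo=value.
Preorder trace (stopping at first violation):
  at node 10 with bounds (-inf, +inf): OK
  at node 25 with bounds (10, +inf): OK
  at node 42 with bounds (25, +inf): OK
  at node 19 with bounds (25, 42): VIOLATION
Node 19 violates its bound: not (25 < 19 < 42).
Result: Not a valid BST


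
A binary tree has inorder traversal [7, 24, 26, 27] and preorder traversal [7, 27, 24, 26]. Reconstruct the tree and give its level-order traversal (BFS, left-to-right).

Inorder:  [7, 24, 26, 27]
Preorder: [7, 27, 24, 26]
Algorithm: preorder visits root first, so consume preorder in order;
for each root, split the current inorder slice at that value into
left-subtree inorder and right-subtree inorder, then recurse.
Recursive splits:
  root=7; inorder splits into left=[], right=[24, 26, 27]
  root=27; inorder splits into left=[24, 26], right=[]
  root=24; inorder splits into left=[], right=[26]
  root=26; inorder splits into left=[], right=[]
Reconstructed level-order: [7, 27, 24, 26]


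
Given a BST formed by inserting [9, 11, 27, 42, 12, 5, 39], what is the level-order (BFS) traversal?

Tree insertion order: [9, 11, 27, 42, 12, 5, 39]
Tree (level-order array): [9, 5, 11, None, None, None, 27, 12, 42, None, None, 39]
BFS from the root, enqueuing left then right child of each popped node:
  queue [9] -> pop 9, enqueue [5, 11], visited so far: [9]
  queue [5, 11] -> pop 5, enqueue [none], visited so far: [9, 5]
  queue [11] -> pop 11, enqueue [27], visited so far: [9, 5, 11]
  queue [27] -> pop 27, enqueue [12, 42], visited so far: [9, 5, 11, 27]
  queue [12, 42] -> pop 12, enqueue [none], visited so far: [9, 5, 11, 27, 12]
  queue [42] -> pop 42, enqueue [39], visited so far: [9, 5, 11, 27, 12, 42]
  queue [39] -> pop 39, enqueue [none], visited so far: [9, 5, 11, 27, 12, 42, 39]
Result: [9, 5, 11, 27, 12, 42, 39]


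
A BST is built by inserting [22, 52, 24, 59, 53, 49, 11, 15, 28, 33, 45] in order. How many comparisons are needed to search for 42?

Search path for 42: 22 -> 52 -> 24 -> 49 -> 28 -> 33 -> 45
Found: False
Comparisons: 7


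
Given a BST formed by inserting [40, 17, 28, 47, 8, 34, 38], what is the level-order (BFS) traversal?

Tree insertion order: [40, 17, 28, 47, 8, 34, 38]
Tree (level-order array): [40, 17, 47, 8, 28, None, None, None, None, None, 34, None, 38]
BFS from the root, enqueuing left then right child of each popped node:
  queue [40] -> pop 40, enqueue [17, 47], visited so far: [40]
  queue [17, 47] -> pop 17, enqueue [8, 28], visited so far: [40, 17]
  queue [47, 8, 28] -> pop 47, enqueue [none], visited so far: [40, 17, 47]
  queue [8, 28] -> pop 8, enqueue [none], visited so far: [40, 17, 47, 8]
  queue [28] -> pop 28, enqueue [34], visited so far: [40, 17, 47, 8, 28]
  queue [34] -> pop 34, enqueue [38], visited so far: [40, 17, 47, 8, 28, 34]
  queue [38] -> pop 38, enqueue [none], visited so far: [40, 17, 47, 8, 28, 34, 38]
Result: [40, 17, 47, 8, 28, 34, 38]


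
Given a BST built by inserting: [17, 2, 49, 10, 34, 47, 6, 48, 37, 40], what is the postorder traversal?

Tree insertion order: [17, 2, 49, 10, 34, 47, 6, 48, 37, 40]
Tree (level-order array): [17, 2, 49, None, 10, 34, None, 6, None, None, 47, None, None, 37, 48, None, 40]
Postorder traversal: [6, 10, 2, 40, 37, 48, 47, 34, 49, 17]
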